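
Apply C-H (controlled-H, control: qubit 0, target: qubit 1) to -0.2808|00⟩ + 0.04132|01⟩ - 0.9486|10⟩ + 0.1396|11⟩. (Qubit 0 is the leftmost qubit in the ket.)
-0.2808|00⟩ + 0.04132|01⟩ - 0.572|10⟩ - 0.7695|11⟩

C-H leaves the control-|0⟩ kets |00⟩, |01⟩ unchanged and applies H to qubit 1 on the control-|1⟩ pair (|10⟩, |11⟩).
H = [[1/√2, 1/√2], [1/√2, -1/√2]].
With a = amp(|10⟩) = -0.9486 and b = amp(|11⟩) = 0.1396:
new amp(|10⟩) = (1/√2)·a + (1/√2)·b = -0.572
new amp(|11⟩) = (1/√2)·a + (-1/√2)·b = -0.7695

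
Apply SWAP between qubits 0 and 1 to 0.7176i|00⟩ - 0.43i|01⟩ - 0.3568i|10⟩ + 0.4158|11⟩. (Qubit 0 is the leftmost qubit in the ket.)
0.7176i|00⟩ - 0.3568i|01⟩ - 0.43i|10⟩ + 0.4158|11⟩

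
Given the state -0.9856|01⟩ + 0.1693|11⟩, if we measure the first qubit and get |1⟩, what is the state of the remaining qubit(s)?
|1⟩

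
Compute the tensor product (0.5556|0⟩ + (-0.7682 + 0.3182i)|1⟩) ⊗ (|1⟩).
0.5556|01⟩ + (-0.7682 + 0.3182i)|11⟩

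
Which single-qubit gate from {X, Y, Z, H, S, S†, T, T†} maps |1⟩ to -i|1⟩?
S†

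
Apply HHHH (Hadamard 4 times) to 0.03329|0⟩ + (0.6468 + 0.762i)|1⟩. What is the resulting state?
0.03329|0⟩ + (0.6468 + 0.762i)|1⟩

H² = I, so an even number of Hadamards cancels: H^4 = I and the state is unchanged.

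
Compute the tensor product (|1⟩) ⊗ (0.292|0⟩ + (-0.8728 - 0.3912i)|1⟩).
0.292|10⟩ + (-0.8728 - 0.3912i)|11⟩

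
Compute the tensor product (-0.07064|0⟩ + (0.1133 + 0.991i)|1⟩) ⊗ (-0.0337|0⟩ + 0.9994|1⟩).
0.002381|00⟩ - 0.0706|01⟩ + (-0.003818 - 0.0334i)|10⟩ + (0.1132 + 0.9904i)|11⟩

amp(|b₁b₂…⟩) = product of the factor amplitudes for bits b₁, b₂, …; only kets whose every factor amplitude is nonzero survive.
|00⟩: (-0.07064)(-0.0337) = 0.002381
|01⟩: (-0.07064)(0.9994) = -0.0706
|10⟩: (0.1133 + 0.991i)(-0.0337) = (-0.003818 - 0.0334i)
|11⟩: (0.1133 + 0.991i)(0.9994) = (0.1132 + 0.9904i)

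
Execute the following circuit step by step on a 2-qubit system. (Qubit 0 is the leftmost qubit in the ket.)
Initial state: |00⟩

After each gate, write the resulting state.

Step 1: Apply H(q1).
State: 1/√2|00⟩ + 1/√2|01⟩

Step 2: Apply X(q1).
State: 1/√2|00⟩ + 1/√2|01⟩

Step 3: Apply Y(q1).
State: -(1/√2)i|00⟩ + (1/√2)i|01⟩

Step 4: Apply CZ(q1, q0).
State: -(1/√2)i|00⟩ + (1/√2)i|01⟩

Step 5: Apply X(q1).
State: (1/√2)i|00⟩ - (1/√2)i|01⟩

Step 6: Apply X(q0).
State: (1/√2)i|10⟩ - (1/√2)i|11⟩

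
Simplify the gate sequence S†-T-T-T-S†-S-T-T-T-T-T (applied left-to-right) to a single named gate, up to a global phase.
S†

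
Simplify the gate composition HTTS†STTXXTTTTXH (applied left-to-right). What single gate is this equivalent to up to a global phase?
Z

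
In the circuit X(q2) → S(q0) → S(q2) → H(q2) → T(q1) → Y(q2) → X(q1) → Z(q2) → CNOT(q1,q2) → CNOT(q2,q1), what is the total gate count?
10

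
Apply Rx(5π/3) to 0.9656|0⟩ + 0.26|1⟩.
(-0.8362 - 0.13i)|0⟩ + (-0.2252 - 0.4828i)|1⟩

Rx(5π/3) = [[cos(θ/2), −i·sin(θ/2)], [−i·sin(θ/2), cos(θ/2)]]; θ = 5π/3, cos(θ/2) ≈ -0.866025, sin(θ/2) ≈ 0.5.
With a = amp(|0⟩) = 0.9656 and b = amp(|1⟩) = 0.26:
new amp(|0⟩) = (-0.866025)·a + (-0.5i)·b = (-0.8362 - 0.13i)
new amp(|1⟩) = (-0.5i)·a + (-0.866025)·b = (-0.2252 - 0.4828i)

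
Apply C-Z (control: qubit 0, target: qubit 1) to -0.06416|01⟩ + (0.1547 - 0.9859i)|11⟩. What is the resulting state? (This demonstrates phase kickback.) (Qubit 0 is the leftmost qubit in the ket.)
-0.06416|01⟩ + (-0.1547 + 0.9859i)|11⟩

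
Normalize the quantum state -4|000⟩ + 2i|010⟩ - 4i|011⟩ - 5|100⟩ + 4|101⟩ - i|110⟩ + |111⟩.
-0.45|000⟩ + 0.225i|010⟩ - 0.45i|011⟩ - 0.5625|100⟩ + 0.45|101⟩ - 0.1125i|110⟩ + 0.1125|111⟩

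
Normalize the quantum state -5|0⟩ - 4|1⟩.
-0.7809|0⟩ - 0.6247|1⟩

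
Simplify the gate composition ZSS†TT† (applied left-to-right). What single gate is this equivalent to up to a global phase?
Z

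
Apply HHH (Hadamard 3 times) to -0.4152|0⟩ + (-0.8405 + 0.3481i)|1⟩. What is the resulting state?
(-0.8879 + 0.2461i)|0⟩ + (0.3007 - 0.2461i)|1⟩

H² = I, so H^3 = H: a single Hadamard. With (a, b) = (-0.4152, (-0.8405 + 0.3481i)), H gives ((a + b)/√2, (a − b)/√2) = ((-0.8879 + 0.2461i), (0.3007 - 0.2461i)).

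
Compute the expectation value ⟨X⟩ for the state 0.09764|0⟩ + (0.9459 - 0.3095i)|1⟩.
0.1847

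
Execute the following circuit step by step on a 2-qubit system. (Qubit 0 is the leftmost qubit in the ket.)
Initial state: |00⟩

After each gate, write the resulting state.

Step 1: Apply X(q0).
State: |10⟩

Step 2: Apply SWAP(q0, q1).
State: |01⟩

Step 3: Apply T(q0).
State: |01⟩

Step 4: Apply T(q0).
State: |01⟩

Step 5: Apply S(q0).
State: |01⟩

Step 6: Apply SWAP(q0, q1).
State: |10⟩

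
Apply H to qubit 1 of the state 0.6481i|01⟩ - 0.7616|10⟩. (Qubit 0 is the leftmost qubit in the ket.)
0.4583i|00⟩ - 0.4583i|01⟩ - 0.5385|10⟩ - 0.5385|11⟩

H on qubit 1 mixes each pair of kets that differ only in qubit 1: amplitudes (a, b) of (|…0…⟩, |…1…⟩) become ((a + b)/√2, (a − b)/√2). Kets absent from the input have amplitude 0.
(|00⟩, |01⟩): (a, b) = (0, 0.6481i) → (0.4583i, -0.4583i)
(|10⟩, |11⟩): (a, b) = (-0.7616, 0) → (-0.5385, -0.5385)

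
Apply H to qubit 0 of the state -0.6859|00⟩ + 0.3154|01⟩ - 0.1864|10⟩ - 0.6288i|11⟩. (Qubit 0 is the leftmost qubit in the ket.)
-0.6168|00⟩ + (0.223 - 0.4446i)|01⟩ - 0.3532|10⟩ + (0.223 + 0.4446i)|11⟩

H on qubit 0 mixes each pair of kets that differ only in qubit 0: amplitudes (a, b) of (|…0…⟩, |…1…⟩) become ((a + b)/√2, (a − b)/√2). Kets absent from the input have amplitude 0.
(|00⟩, |10⟩): (a, b) = (-0.6859, -0.1864) → (-0.6168, -0.3532)
(|01⟩, |11⟩): (a, b) = (0.3154, -0.6288i) → ((0.223 - 0.4446i), (0.223 + 0.4446i))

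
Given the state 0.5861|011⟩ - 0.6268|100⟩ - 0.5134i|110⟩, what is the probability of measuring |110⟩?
0.2636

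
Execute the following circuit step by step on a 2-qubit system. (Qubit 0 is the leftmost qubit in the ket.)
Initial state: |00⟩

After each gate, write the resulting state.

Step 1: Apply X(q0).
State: |10⟩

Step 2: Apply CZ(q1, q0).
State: |10⟩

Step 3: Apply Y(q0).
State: -i|00⟩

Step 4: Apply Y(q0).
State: |10⟩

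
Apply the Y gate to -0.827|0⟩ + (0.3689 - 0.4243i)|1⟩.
(-0.4243 - 0.3689i)|0⟩ - 0.827i|1⟩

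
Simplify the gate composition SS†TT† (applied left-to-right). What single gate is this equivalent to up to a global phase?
I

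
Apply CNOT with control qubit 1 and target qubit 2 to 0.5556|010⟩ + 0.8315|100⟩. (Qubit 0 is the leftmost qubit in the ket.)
0.5556|011⟩ + 0.8315|100⟩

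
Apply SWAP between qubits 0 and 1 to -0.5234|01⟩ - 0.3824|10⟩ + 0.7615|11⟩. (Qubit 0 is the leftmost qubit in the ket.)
-0.3824|01⟩ - 0.5234|10⟩ + 0.7615|11⟩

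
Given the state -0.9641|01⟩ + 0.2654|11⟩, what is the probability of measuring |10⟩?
0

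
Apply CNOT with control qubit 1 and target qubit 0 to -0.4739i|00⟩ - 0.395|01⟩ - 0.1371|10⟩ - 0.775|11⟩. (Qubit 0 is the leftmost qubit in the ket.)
-0.4739i|00⟩ - 0.775|01⟩ - 0.1371|10⟩ - 0.395|11⟩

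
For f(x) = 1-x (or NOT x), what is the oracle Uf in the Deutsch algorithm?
CNOT followed by I ⊗ X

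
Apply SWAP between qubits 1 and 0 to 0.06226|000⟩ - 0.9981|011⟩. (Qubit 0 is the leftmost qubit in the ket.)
0.06226|000⟩ - 0.9981|101⟩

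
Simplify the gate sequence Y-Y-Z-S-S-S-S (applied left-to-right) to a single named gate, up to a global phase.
Z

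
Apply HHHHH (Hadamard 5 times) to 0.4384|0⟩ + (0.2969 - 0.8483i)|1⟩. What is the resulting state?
(0.5199 - 0.5998i)|0⟩ + (0.1001 + 0.5998i)|1⟩

H² = I, so H^5 = H: a single Hadamard. With (a, b) = (0.4384, (0.2969 - 0.8483i)), H gives ((a + b)/√2, (a − b)/√2) = ((0.5199 - 0.5998i), (0.1001 + 0.5998i)).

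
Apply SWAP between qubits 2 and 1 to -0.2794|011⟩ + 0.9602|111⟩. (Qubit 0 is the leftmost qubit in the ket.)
-0.2794|011⟩ + 0.9602|111⟩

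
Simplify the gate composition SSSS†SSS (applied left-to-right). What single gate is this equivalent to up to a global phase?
S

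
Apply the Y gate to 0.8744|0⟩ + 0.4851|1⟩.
-0.4851i|0⟩ + 0.8744i|1⟩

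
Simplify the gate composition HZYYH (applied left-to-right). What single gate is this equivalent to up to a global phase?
X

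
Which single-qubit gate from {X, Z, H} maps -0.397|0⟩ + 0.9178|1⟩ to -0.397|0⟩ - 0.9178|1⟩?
Z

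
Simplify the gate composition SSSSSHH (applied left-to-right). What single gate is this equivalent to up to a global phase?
S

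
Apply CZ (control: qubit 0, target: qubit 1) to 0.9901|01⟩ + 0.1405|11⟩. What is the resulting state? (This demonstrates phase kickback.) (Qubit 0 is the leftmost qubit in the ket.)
0.9901|01⟩ - 0.1405|11⟩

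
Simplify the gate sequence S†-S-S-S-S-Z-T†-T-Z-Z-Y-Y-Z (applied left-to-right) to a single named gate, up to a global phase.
S†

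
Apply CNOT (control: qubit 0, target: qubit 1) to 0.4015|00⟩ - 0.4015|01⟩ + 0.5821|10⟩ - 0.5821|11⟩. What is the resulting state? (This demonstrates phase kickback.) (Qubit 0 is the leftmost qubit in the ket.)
0.4015|00⟩ - 0.4015|01⟩ - 0.5821|10⟩ + 0.5821|11⟩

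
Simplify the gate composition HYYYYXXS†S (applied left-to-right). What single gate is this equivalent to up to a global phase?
H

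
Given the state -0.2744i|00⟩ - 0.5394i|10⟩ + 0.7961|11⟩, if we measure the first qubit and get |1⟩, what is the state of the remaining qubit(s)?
-0.5609i|0⟩ + 0.8279|1⟩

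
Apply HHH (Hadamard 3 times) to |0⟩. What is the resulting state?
1/√2|0⟩ + 1/√2|1⟩

H² = I, so H^3 = H: a single Hadamard. With (a, b) = (1, 0), H gives ((a + b)/√2, (a − b)/√2) = (1/√2, 1/√2).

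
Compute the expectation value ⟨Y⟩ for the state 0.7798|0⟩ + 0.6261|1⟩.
0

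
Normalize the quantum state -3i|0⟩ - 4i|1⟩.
-0.6i|0⟩ - 0.8i|1⟩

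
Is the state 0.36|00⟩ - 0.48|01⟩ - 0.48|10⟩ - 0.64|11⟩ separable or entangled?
Entangled

Writing the state as a|00⟩ + b|01⟩ + c|10⟩ + d|11⟩, it is a product state iff ad − bc = 0.
Here (a, b, c, d) = (0.36, -0.48, -0.48, -0.64): ad − bc = (0.36)(-0.64) − (-0.48)(-0.48) = -0.4608 ≠ 0, so the state is entangled.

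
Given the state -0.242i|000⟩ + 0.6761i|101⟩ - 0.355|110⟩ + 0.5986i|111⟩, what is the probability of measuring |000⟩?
0.05856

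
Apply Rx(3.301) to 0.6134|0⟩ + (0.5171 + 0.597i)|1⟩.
(0.5463 - 0.5155i)|0⟩ + (-0.04117 - 0.659i)|1⟩

Rx(3.301) = [[cos(θ/2), −i·sin(θ/2)], [−i·sin(θ/2), cos(θ/2)]]; θ = 3.301, cos(θ/2) ≈ -0.0796193, sin(θ/2) ≈ 0.996825.
With a = amp(|0⟩) = 0.6134 and b = amp(|1⟩) = (0.5171 + 0.597i):
new amp(|0⟩) = (-0.0796193)·a + (-0.996825i)·b = (0.5463 - 0.5155i)
new amp(|1⟩) = (-0.996825i)·a + (-0.0796193)·b = (-0.04117 - 0.659i)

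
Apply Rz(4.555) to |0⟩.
(-0.6493 - 0.7605i)|0⟩

Rz(4.555) = [[e^(−iθ/2), 0], [0, e^(iθ/2)]] with e^(±iθ/2) = cos(θ/2) ± i·sin(θ/2); θ = 4.555, cos(θ/2) ≈ -0.64933, sin(θ/2) ≈ 0.760506.
With a = amp(|0⟩) = 1 and b = amp(|1⟩) = 0:
new amp(|0⟩) = (-0.64933 - 0.760506i)·a = (-0.6493 - 0.7605i)
new amp(|1⟩) = (-0.64933 + 0.760506i)·b = 0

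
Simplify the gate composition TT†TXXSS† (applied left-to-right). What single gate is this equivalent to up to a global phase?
T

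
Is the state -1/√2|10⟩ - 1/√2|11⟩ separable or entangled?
Separable

Writing the state as a|00⟩ + b|01⟩ + c|10⟩ + d|11⟩, it is a product state iff ad − bc = 0.
Here (a, b, c, d) = (0, 0, -1/√2, -1/√2): ad − bc = (0)(-1/√2) − (0)(-1/√2) = 0, so the state is separable.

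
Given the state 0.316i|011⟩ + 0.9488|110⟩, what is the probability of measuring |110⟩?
0.9002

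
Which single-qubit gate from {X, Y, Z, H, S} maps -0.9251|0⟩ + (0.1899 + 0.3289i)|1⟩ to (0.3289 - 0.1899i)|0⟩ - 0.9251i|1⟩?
Y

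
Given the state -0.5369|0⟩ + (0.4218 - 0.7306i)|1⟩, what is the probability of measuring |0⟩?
0.2883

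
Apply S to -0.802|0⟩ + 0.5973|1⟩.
-0.802|0⟩ + 0.5973i|1⟩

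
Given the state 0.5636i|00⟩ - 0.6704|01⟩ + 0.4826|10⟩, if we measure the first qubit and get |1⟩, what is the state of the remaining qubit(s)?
|0⟩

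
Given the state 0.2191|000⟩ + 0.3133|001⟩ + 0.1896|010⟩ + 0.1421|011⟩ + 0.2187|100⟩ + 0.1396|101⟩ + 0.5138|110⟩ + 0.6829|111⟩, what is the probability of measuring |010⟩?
0.03595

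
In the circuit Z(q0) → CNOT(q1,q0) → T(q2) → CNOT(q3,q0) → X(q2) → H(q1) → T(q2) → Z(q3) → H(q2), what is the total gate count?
9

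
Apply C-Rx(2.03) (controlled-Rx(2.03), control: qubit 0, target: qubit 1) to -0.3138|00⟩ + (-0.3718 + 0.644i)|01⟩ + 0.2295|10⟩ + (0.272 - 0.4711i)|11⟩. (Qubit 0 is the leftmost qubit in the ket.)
-0.3138|00⟩ + (-0.3718 + 0.644i)|01⟩ + (-0.2791 - 0.2311i)|10⟩ + (0.1435 - 0.4435i)|11⟩

C-Rx(2.03) leaves the control-|0⟩ kets |00⟩, |01⟩ unchanged and applies Rx(2.03) to qubit 1 on the control-|1⟩ pair (|10⟩, |11⟩).
Rx(2.03) = [[cos(θ/2), −i·sin(θ/2)], [−i·sin(θ/2), cos(θ/2)]]; θ = 2.03, cos(θ/2) ≈ 0.52762, sin(θ/2) ≈ 0.849481.
With a = amp(|10⟩) = 0.2295 and b = amp(|11⟩) = (0.272 - 0.4711i):
new amp(|10⟩) = (0.52762)·a + (-0.849481i)·b = (-0.2791 - 0.2311i)
new amp(|11⟩) = (-0.849481i)·a + (0.52762)·b = (0.1435 - 0.4435i)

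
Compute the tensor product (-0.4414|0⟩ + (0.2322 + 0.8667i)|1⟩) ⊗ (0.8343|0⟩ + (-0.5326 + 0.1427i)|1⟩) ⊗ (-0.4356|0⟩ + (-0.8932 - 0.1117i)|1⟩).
0.1604|000⟩ + (0.3289 + 0.04113i)|001⟩ + (-0.1024 + 0.02744i)|010⟩ + (-0.217 + 0.03i)|011⟩ + (-0.08439 - 0.315i)|100⟩ + (-0.09227 - 0.6675i)|101⟩ + (0.1077 + 0.1866i)|110⟩ + (0.1731 + 0.4103i)|111⟩

amp(|b₁b₂…⟩) = product of the factor amplitudes for bits b₁, b₂, …; only kets whose every factor amplitude is nonzero survive.
|000⟩: (-0.4414)(0.8343)(-0.4356) = 0.1604
|001⟩: (-0.4414)(0.8343)(-0.8932 - 0.1117i) = (0.3289 + 0.04113i)
|010⟩: (-0.4414)(-0.5326 + 0.1427i)(-0.4356) = (-0.1024 + 0.02744i)
|011⟩: (-0.4414)(-0.5326 + 0.1427i)(-0.8932 - 0.1117i) = (-0.217 + 0.03i)
|100⟩: (0.2322 + 0.8667i)(0.8343)(-0.4356) = (-0.08439 - 0.315i)
|101⟩: (0.2322 + 0.8667i)(0.8343)(-0.8932 - 0.1117i) = (-0.09227 - 0.6675i)
|110⟩: (0.2322 + 0.8667i)(-0.5326 + 0.1427i)(-0.4356) = (0.1077 + 0.1866i)
|111⟩: (0.2322 + 0.8667i)(-0.5326 + 0.1427i)(-0.8932 - 0.1117i) = (0.1731 + 0.4103i)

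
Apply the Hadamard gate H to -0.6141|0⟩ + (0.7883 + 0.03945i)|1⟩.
(0.1232 + 0.0279i)|0⟩ + (-0.9916 - 0.0279i)|1⟩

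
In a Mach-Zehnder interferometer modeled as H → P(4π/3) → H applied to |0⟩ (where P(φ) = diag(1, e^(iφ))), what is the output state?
(0.25 - 0.433i)|0⟩ + (0.75 + 0.433i)|1⟩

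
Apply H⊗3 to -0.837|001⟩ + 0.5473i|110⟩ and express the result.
(-0.2959 + 0.1935i)|000⟩ + (0.2959 + 0.1935i)|001⟩ + (-0.2959 - 0.1935i)|010⟩ + (0.2959 - 0.1935i)|011⟩ + (-0.2959 - 0.1935i)|100⟩ + (0.2959 - 0.1935i)|101⟩ + (-0.2959 + 0.1935i)|110⟩ + (0.2959 + 0.1935i)|111⟩

H⊗3 gives amp(|y⟩) = (1/2√2) Σ_x (−1)^(x·y) amp(|x⟩), where x·y is the number of positions in which both x and y have a 1.
|000⟩: (-0.837 + 0.5473i)/(2√2) = (-0.2959 + 0.1935i)
|001⟩: (0.837 + 0.5473i)/(2√2) = (0.2959 + 0.1935i)
|010⟩: (-0.837 - 0.5473i)/(2√2) = (-0.2959 - 0.1935i)
|011⟩: (0.837 - 0.5473i)/(2√2) = (0.2959 - 0.1935i)
|100⟩: (-0.837 - 0.5473i)/(2√2) = (-0.2959 - 0.1935i)
|101⟩: (0.837 - 0.5473i)/(2√2) = (0.2959 - 0.1935i)
|110⟩: (-0.837 + 0.5473i)/(2√2) = (-0.2959 + 0.1935i)
|111⟩: (0.837 + 0.5473i)/(2√2) = (0.2959 + 0.1935i)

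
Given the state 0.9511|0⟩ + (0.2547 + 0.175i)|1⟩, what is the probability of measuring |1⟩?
0.0955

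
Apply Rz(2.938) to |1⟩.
(0.1016 + 0.9948i)|1⟩

Rz(2.938) = [[e^(−iθ/2), 0], [0, e^(iθ/2)]] with e^(±iθ/2) = cos(θ/2) ± i·sin(θ/2); θ = 2.938, cos(θ/2) ≈ 0.101621, sin(θ/2) ≈ 0.994823.
With a = amp(|0⟩) = 0 and b = amp(|1⟩) = 1:
new amp(|0⟩) = (0.101621 - 0.994823i)·a = 0
new amp(|1⟩) = (0.101621 + 0.994823i)·b = (0.1016 + 0.9948i)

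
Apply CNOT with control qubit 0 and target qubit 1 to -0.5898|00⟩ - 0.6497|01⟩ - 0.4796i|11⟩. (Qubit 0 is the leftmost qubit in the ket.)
-0.5898|00⟩ - 0.6497|01⟩ - 0.4796i|10⟩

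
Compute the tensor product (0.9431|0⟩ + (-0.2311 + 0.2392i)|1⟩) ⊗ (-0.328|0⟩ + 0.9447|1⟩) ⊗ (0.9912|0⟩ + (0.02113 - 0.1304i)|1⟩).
-0.3066|000⟩ + (-0.006536 + 0.04034i)|001⟩ + 0.8831|010⟩ + (0.01883 - 0.1162i)|011⟩ + (0.07513 - 0.07777i)|100⟩ + (-0.008629 - 0.01154i)|101⟩ + (-0.2164 + 0.224i)|110⟩ + (0.02485 + 0.03324i)|111⟩

amp(|b₁b₂…⟩) = product of the factor amplitudes for bits b₁, b₂, …; only kets whose every factor amplitude is nonzero survive.
|000⟩: (0.9431)(-0.328)(0.9912) = -0.3066
|001⟩: (0.9431)(-0.328)(0.02113 - 0.1304i) = (-0.006536 + 0.04034i)
|010⟩: (0.9431)(0.9447)(0.9912) = 0.8831
|011⟩: (0.9431)(0.9447)(0.02113 - 0.1304i) = (0.01883 - 0.1162i)
|100⟩: (-0.2311 + 0.2392i)(-0.328)(0.9912) = (0.07513 - 0.07777i)
|101⟩: (-0.2311 + 0.2392i)(-0.328)(0.02113 - 0.1304i) = (-0.008629 - 0.01154i)
|110⟩: (-0.2311 + 0.2392i)(0.9447)(0.9912) = (-0.2164 + 0.224i)
|111⟩: (-0.2311 + 0.2392i)(0.9447)(0.02113 - 0.1304i) = (0.02485 + 0.03324i)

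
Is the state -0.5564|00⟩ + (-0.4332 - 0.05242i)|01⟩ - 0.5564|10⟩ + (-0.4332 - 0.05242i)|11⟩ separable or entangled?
Separable

Writing the state as a|00⟩ + b|01⟩ + c|10⟩ + d|11⟩, it is a product state iff ad − bc = 0.
Here (a, b, c, d) = (-0.5564, (-0.4332 - 0.05242i), -0.5564, (-0.4332 - 0.05242i)): ad − bc = (-0.5564)(-0.4332 - 0.05242i) − (-0.4332 - 0.05242i)(-0.5564) = 0, so the state is separable.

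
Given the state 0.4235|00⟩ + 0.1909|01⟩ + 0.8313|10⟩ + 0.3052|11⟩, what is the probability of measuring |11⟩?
0.09315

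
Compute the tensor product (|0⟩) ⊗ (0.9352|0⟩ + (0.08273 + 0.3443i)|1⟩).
0.9352|00⟩ + (0.08273 + 0.3443i)|01⟩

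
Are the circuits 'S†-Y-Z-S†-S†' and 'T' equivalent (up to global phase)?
No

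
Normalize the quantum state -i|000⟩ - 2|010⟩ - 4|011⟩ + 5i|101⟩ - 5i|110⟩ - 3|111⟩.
-0.1118i|000⟩ - 0.2236|010⟩ - 1/√5|011⟩ + 0.559i|101⟩ - 0.559i|110⟩ - 0.3354|111⟩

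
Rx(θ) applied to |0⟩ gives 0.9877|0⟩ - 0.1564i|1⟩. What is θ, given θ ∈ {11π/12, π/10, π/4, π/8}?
π/10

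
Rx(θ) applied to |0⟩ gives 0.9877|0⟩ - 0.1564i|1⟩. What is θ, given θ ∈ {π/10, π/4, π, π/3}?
π/10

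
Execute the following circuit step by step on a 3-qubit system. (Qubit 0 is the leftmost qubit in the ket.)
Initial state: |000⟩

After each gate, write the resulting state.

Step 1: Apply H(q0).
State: 1/√2|000⟩ + 1/√2|100⟩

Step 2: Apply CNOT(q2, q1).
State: 1/√2|000⟩ + 1/√2|100⟩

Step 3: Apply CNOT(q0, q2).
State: 1/√2|000⟩ + 1/√2|101⟩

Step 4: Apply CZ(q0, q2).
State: 1/√2|000⟩ - 1/√2|101⟩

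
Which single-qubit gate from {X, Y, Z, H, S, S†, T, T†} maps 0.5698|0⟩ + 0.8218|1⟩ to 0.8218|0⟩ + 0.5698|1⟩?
X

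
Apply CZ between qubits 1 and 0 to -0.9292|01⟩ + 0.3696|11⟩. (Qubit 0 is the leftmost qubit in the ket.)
-0.9292|01⟩ - 0.3696|11⟩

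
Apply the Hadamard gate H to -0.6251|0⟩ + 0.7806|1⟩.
0.11|0⟩ - 0.994|1⟩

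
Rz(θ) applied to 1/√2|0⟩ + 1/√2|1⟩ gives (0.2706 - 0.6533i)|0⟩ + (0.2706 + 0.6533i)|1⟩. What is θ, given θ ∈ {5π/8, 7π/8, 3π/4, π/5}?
3π/4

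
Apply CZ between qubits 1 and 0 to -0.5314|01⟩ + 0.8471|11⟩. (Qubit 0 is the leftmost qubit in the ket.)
-0.5314|01⟩ - 0.8471|11⟩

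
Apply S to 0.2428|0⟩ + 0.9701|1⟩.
0.2428|0⟩ + 0.9701i|1⟩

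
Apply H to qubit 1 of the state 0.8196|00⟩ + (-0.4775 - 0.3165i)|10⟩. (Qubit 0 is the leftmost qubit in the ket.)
0.5795|00⟩ + 0.5795|01⟩ + (-0.3376 - 0.2238i)|10⟩ + (-0.3376 - 0.2238i)|11⟩

H on qubit 1 mixes each pair of kets that differ only in qubit 1: amplitudes (a, b) of (|…0…⟩, |…1…⟩) become ((a + b)/√2, (a − b)/√2). Kets absent from the input have amplitude 0.
(|00⟩, |01⟩): (a, b) = (0.8196, 0) → (0.5795, 0.5795)
(|10⟩, |11⟩): (a, b) = ((-0.4775 - 0.3165i), 0) → ((-0.3376 - 0.2238i), (-0.3376 - 0.2238i))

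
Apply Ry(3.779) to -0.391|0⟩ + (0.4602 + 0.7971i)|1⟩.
(-0.3145 - 0.757i)|0⟩ + (-0.5155 - 0.2498i)|1⟩

Ry(3.779) = [[cos(θ/2), −sin(θ/2)], [sin(θ/2), cos(θ/2)]]; θ = 3.779, cos(θ/2) ≈ -0.313336, sin(θ/2) ≈ 0.949642.
With a = amp(|0⟩) = -0.391 and b = amp(|1⟩) = (0.4602 + 0.7971i):
new amp(|0⟩) = (-0.313336)·a + (-0.949642)·b = (-0.3145 - 0.757i)
new amp(|1⟩) = (0.949642)·a + (-0.313336)·b = (-0.5155 - 0.2498i)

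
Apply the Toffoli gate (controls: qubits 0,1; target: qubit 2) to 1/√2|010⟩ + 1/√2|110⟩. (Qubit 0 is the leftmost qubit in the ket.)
1/√2|010⟩ + 1/√2|111⟩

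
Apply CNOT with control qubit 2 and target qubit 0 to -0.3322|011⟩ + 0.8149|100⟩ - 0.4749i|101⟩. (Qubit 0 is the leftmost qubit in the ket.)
-0.4749i|001⟩ + 0.8149|100⟩ - 0.3322|111⟩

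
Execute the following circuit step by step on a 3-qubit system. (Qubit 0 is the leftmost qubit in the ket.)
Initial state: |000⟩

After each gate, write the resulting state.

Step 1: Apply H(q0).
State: 1/√2|000⟩ + 1/√2|100⟩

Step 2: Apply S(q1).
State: 1/√2|000⟩ + 1/√2|100⟩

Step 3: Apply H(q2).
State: 1/2|000⟩ + 1/2|001⟩ + 1/2|100⟩ + 1/2|101⟩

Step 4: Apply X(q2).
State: 1/2|000⟩ + 1/2|001⟩ + 1/2|100⟩ + 1/2|101⟩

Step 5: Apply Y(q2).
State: -(1/2)i|000⟩ + (1/2)i|001⟩ - (1/2)i|100⟩ + (1/2)i|101⟩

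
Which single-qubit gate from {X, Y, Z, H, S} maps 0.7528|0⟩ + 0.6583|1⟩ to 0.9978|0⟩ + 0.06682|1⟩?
H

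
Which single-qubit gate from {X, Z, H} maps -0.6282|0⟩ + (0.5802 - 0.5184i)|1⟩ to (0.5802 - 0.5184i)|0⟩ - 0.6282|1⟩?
X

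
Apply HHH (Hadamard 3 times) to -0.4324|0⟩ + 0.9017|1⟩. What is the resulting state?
0.3318|0⟩ - 0.9434|1⟩

H² = I, so H^3 = H: a single Hadamard. With (a, b) = (-0.4324, 0.9017), H gives ((a + b)/√2, (a − b)/√2) = (0.3318, -0.9434).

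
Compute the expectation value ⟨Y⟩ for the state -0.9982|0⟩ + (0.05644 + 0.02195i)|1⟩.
-0.04382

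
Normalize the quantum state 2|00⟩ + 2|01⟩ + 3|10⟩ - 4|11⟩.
0.3482|00⟩ + 0.3482|01⟩ + 0.5222|10⟩ - 0.6963|11⟩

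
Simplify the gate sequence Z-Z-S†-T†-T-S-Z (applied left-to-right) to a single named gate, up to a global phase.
Z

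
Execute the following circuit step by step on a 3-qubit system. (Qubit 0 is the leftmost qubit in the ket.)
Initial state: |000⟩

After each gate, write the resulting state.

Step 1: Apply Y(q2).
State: i|001⟩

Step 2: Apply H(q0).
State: (1/√2)i|001⟩ + (1/√2)i|101⟩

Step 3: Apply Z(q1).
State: (1/√2)i|001⟩ + (1/√2)i|101⟩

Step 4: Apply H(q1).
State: (1/2)i|001⟩ + (1/2)i|011⟩ + (1/2)i|101⟩ + (1/2)i|111⟩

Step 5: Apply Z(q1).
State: (1/2)i|001⟩ - (1/2)i|011⟩ + (1/2)i|101⟩ - (1/2)i|111⟩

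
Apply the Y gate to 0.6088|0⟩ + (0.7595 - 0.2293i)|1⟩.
(-0.2293 - 0.7595i)|0⟩ + 0.6088i|1⟩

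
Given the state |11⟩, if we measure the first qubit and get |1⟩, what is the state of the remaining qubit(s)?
|1⟩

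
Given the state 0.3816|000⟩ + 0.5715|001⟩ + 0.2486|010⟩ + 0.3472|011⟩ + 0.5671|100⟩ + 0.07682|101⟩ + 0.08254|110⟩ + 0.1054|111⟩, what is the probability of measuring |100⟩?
0.3216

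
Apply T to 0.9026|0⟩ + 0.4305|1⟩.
0.9026|0⟩ + (0.3044 + 0.3044i)|1⟩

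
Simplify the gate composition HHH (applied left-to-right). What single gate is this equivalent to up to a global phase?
H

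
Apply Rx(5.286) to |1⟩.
-0.4782i|0⟩ - 0.8783|1⟩

Rx(5.286) = [[cos(θ/2), −i·sin(θ/2)], [−i·sin(θ/2), cos(θ/2)]]; θ = 5.286, cos(θ/2) ≈ -0.878256, sin(θ/2) ≈ 0.47819.
With a = amp(|0⟩) = 0 and b = amp(|1⟩) = 1:
new amp(|0⟩) = (-0.878256)·a + (-0.47819i)·b = -0.4782i
new amp(|1⟩) = (-0.47819i)·a + (-0.878256)·b = -0.8783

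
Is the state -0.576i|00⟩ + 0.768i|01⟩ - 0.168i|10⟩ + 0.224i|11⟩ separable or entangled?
Separable

Writing the state as a|00⟩ + b|01⟩ + c|10⟩ + d|11⟩, it is a product state iff ad − bc = 0.
Here (a, b, c, d) = (-0.576i, 0.768i, -0.168i, 0.224i): ad − bc = (-0.576i)(0.224i) − (0.768i)(-0.168i) = 0, so the state is separable.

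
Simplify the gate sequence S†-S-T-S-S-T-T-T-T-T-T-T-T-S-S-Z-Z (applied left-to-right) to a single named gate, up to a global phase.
T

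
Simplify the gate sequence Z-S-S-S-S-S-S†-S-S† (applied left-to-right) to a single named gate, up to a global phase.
Z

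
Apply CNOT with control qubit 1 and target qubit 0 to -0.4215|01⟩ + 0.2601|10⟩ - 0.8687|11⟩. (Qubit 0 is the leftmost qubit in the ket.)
-0.8687|01⟩ + 0.2601|10⟩ - 0.4215|11⟩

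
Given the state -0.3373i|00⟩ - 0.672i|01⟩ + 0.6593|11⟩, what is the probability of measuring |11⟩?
0.4347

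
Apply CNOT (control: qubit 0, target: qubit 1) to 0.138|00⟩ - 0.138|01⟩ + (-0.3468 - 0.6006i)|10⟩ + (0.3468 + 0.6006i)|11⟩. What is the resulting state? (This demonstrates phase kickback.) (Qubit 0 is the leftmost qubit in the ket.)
0.138|00⟩ - 0.138|01⟩ + (0.3468 + 0.6006i)|10⟩ + (-0.3468 - 0.6006i)|11⟩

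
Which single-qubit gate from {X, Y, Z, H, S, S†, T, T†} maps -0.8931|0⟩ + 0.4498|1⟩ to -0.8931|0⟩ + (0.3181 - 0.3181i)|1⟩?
T†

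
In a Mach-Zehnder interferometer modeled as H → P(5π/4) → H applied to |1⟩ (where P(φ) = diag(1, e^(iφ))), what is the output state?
(0.8536 + (1/√8)i)|0⟩ + (0.1464 - (1/√8)i)|1⟩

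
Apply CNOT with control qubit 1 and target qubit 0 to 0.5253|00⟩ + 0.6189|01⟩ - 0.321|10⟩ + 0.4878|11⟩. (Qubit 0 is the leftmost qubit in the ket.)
0.5253|00⟩ + 0.4878|01⟩ - 0.321|10⟩ + 0.6189|11⟩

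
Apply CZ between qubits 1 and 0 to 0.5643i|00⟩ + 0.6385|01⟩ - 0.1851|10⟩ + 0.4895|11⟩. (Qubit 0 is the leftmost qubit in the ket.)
0.5643i|00⟩ + 0.6385|01⟩ - 0.1851|10⟩ - 0.4895|11⟩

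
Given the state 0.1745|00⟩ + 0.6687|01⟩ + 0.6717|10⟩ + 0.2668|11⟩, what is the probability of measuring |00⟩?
0.03045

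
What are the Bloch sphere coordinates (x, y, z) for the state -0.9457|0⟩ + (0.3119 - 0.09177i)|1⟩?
(-0.5899, 0.1736, 0.7886)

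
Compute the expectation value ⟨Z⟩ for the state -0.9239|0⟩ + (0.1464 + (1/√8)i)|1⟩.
0.7072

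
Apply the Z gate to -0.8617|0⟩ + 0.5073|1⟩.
-0.8617|0⟩ - 0.5073|1⟩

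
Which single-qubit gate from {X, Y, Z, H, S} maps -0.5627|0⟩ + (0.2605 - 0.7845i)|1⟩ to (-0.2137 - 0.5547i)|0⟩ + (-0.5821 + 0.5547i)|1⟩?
H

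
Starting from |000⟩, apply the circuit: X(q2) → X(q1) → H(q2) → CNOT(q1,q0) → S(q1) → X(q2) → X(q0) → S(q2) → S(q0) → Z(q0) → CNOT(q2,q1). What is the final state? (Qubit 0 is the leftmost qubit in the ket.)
-1/√2|001⟩ - (1/√2)i|010⟩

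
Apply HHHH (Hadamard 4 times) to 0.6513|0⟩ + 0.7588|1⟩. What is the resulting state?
0.6513|0⟩ + 0.7588|1⟩

H² = I, so an even number of Hadamards cancels: H^4 = I and the state is unchanged.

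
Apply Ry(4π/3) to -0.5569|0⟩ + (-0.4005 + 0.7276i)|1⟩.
(0.6253 - 0.6301i)|0⟩ + (-0.282 - 0.3638i)|1⟩

Ry(4π/3) = [[cos(θ/2), −sin(θ/2)], [sin(θ/2), cos(θ/2)]]; θ = 4π/3, cos(θ/2) ≈ -0.5, sin(θ/2) ≈ 0.866025.
With a = amp(|0⟩) = -0.5569 and b = amp(|1⟩) = (-0.4005 + 0.7276i):
new amp(|0⟩) = (-0.5)·a + (-0.866025)·b = (0.6253 - 0.6301i)
new amp(|1⟩) = (0.866025)·a + (-0.5)·b = (-0.282 - 0.3638i)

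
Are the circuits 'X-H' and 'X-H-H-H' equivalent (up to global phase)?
Yes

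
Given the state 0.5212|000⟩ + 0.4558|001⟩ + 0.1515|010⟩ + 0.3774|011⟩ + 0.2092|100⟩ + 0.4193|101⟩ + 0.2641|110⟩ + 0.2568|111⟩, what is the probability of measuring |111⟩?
0.06595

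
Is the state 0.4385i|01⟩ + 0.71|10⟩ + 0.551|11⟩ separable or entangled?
Entangled

Writing the state as a|00⟩ + b|01⟩ + c|10⟩ + d|11⟩, it is a product state iff ad − bc = 0.
Here (a, b, c, d) = (0, 0.4385i, 0.71, 0.551): ad − bc = (0)(0.551) − (0.4385i)(0.71) = -0.3113i ≠ 0, so the state is entangled.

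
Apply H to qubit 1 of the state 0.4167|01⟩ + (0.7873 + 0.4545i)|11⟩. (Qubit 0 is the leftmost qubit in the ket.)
0.2947|00⟩ - 0.2947|01⟩ + (0.5567 + 0.3214i)|10⟩ + (-0.5567 - 0.3214i)|11⟩

H on qubit 1 mixes each pair of kets that differ only in qubit 1: amplitudes (a, b) of (|…0…⟩, |…1…⟩) become ((a + b)/√2, (a − b)/√2). Kets absent from the input have amplitude 0.
(|00⟩, |01⟩): (a, b) = (0, 0.4167) → (0.2947, -0.2947)
(|10⟩, |11⟩): (a, b) = (0, (0.7873 + 0.4545i)) → ((0.5567 + 0.3214i), (-0.5567 - 0.3214i))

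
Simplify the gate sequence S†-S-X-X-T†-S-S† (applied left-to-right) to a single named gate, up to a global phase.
T†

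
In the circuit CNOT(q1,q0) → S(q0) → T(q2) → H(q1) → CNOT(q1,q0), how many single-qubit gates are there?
3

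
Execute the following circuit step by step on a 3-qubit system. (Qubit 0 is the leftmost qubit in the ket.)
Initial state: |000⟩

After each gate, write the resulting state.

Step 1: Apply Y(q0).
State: i|100⟩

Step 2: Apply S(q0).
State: -|100⟩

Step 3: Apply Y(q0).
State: i|000⟩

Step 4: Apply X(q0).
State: i|100⟩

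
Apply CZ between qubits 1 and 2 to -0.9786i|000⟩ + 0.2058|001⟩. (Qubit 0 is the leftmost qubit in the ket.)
-0.9786i|000⟩ + 0.2058|001⟩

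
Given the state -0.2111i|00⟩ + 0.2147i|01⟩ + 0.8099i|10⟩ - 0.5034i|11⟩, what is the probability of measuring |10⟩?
0.6559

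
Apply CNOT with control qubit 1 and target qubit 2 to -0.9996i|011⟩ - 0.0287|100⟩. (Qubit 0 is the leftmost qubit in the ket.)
-0.9996i|010⟩ - 0.0287|100⟩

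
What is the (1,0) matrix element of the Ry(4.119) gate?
0.8829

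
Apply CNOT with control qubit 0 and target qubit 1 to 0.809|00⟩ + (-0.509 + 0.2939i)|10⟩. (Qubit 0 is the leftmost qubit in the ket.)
0.809|00⟩ + (-0.509 + 0.2939i)|11⟩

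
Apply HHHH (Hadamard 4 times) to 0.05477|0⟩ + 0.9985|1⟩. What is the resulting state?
0.05477|0⟩ + 0.9985|1⟩

H² = I, so an even number of Hadamards cancels: H^4 = I and the state is unchanged.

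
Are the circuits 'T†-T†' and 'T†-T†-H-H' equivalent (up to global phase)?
Yes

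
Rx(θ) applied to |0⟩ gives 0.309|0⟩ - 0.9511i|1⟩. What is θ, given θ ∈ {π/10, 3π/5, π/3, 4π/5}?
4π/5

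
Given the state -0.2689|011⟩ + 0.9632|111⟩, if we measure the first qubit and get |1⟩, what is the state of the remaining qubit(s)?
|11⟩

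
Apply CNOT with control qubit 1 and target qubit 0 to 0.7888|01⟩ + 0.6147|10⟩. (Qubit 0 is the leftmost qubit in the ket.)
0.6147|10⟩ + 0.7888|11⟩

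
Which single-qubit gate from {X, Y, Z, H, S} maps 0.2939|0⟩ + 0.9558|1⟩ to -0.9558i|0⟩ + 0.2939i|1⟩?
Y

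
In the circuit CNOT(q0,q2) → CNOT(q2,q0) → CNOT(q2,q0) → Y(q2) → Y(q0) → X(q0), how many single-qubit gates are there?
3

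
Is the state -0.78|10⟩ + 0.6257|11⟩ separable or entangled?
Separable

Writing the state as a|00⟩ + b|01⟩ + c|10⟩ + d|11⟩, it is a product state iff ad − bc = 0.
Here (a, b, c, d) = (0, 0, -0.78, 0.6257): ad − bc = (0)(0.6257) − (0)(-0.78) = 0, so the state is separable.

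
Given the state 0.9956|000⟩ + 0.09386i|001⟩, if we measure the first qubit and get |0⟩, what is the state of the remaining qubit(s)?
0.9956|00⟩ + 0.09386i|01⟩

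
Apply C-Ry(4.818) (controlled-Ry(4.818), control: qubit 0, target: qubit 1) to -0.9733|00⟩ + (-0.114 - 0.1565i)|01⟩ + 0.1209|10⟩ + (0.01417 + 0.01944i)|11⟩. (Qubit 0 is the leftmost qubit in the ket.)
-0.9733|00⟩ + (-0.114 - 0.1565i)|01⟩ + (-0.09936 - 0.013i)|10⟩ + (0.07032 - 0.01445i)|11⟩

C-Ry(4.818) leaves the control-|0⟩ kets |00⟩, |01⟩ unchanged and applies Ry(4.818) to qubit 1 on the control-|1⟩ pair (|10⟩, |11⟩).
Ry(4.818) = [[cos(θ/2), −sin(θ/2)], [sin(θ/2), cos(θ/2)]]; θ = 4.818, cos(θ/2) ≈ -0.743443, sin(θ/2) ≈ 0.668799.
With a = amp(|10⟩) = 0.1209 and b = amp(|11⟩) = (0.01417 + 0.01944i):
new amp(|10⟩) = (-0.743443)·a + (-0.668799)·b = (-0.09936 - 0.013i)
new amp(|11⟩) = (0.668799)·a + (-0.743443)·b = (0.07032 - 0.01445i)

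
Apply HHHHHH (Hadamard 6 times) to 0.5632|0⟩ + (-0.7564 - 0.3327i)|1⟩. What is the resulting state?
0.5632|0⟩ + (-0.7564 - 0.3327i)|1⟩

H² = I, so an even number of Hadamards cancels: H^6 = I and the state is unchanged.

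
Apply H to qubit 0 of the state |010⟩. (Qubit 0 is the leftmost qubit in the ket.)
1/√2|010⟩ + 1/√2|110⟩

H on qubit 0 mixes each pair of kets that differ only in qubit 0: amplitudes (a, b) of (|…0…⟩, |…1…⟩) become ((a + b)/√2, (a − b)/√2). Kets absent from the input have amplitude 0.
(|010⟩, |110⟩): (a, b) = (1, 0) → (1/√2, 1/√2)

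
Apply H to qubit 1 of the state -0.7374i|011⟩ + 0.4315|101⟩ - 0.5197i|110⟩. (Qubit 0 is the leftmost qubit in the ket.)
-0.5214i|001⟩ + 0.5214i|011⟩ - 0.3675i|100⟩ + 0.3051|101⟩ + 0.3675i|110⟩ + 0.3051|111⟩

H on qubit 1 mixes each pair of kets that differ only in qubit 1: amplitudes (a, b) of (|…0…⟩, |…1…⟩) become ((a + b)/√2, (a − b)/√2). Kets absent from the input have amplitude 0.
(|001⟩, |011⟩): (a, b) = (0, -0.7374i) → (-0.5214i, 0.5214i)
(|100⟩, |110⟩): (a, b) = (0, -0.5197i) → (-0.3675i, 0.3675i)
(|101⟩, |111⟩): (a, b) = (0.4315, 0) → (0.3051, 0.3051)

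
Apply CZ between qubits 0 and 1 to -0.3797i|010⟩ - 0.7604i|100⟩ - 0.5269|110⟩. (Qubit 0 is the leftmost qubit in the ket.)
-0.3797i|010⟩ - 0.7604i|100⟩ + 0.5269|110⟩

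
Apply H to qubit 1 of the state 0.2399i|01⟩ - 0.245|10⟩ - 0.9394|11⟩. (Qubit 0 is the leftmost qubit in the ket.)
0.1696i|00⟩ - 0.1696i|01⟩ - 0.8375|10⟩ + 0.491|11⟩

H on qubit 1 mixes each pair of kets that differ only in qubit 1: amplitudes (a, b) of (|…0…⟩, |…1…⟩) become ((a + b)/√2, (a − b)/√2). Kets absent from the input have amplitude 0.
(|00⟩, |01⟩): (a, b) = (0, 0.2399i) → (0.1696i, -0.1696i)
(|10⟩, |11⟩): (a, b) = (-0.245, -0.9394) → (-0.8375, 0.491)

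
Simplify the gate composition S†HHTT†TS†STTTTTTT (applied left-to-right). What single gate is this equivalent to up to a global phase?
S†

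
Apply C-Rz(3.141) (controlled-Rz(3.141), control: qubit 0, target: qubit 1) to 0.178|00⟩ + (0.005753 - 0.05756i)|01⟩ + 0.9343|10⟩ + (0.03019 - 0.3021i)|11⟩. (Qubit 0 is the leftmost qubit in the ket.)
0.178|00⟩ + (0.005753 - 0.05756i)|01⟩ + (0.0002769 - 0.9343i)|10⟩ + (0.3021 + 0.0301i)|11⟩

C-Rz(3.141) leaves the control-|0⟩ kets |00⟩, |01⟩ unchanged and applies Rz(3.141) to qubit 1 on the control-|1⟩ pair (|10⟩, |11⟩).
Rz(3.141) = [[e^(−iθ/2), 0], [0, e^(iθ/2)]] with e^(±iθ/2) = cos(θ/2) ± i·sin(θ/2); θ = 3.141, cos(θ/2) ≈ 0.000296327, sin(θ/2) ≈ 1.
With a = amp(|10⟩) = 0.9343 and b = amp(|11⟩) = (0.03019 - 0.3021i):
new amp(|10⟩) = (0.000296327 - i)·a = (0.0002769 - 0.9343i)
new amp(|11⟩) = (0.000296327 + i)·b = (0.3021 + 0.0301i)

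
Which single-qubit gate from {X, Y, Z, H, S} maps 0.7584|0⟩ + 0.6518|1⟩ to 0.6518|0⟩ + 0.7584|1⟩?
X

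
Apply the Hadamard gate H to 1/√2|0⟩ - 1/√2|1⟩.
|1⟩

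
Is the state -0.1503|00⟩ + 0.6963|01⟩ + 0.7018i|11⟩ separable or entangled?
Entangled

Writing the state as a|00⟩ + b|01⟩ + c|10⟩ + d|11⟩, it is a product state iff ad − bc = 0.
Here (a, b, c, d) = (-0.1503, 0.6963, 0, 0.7018i): ad − bc = (-0.1503)(0.7018i) − (0.6963)(0) = -0.1055i ≠ 0, so the state is entangled.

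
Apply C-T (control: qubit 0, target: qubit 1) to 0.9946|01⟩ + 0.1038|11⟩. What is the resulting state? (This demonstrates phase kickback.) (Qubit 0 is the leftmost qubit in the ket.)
0.9946|01⟩ + (0.0734 + 0.0734i)|11⟩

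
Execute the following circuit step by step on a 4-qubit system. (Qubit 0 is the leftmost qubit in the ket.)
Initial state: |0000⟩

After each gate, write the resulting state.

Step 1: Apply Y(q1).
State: i|0100⟩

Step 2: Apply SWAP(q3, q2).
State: i|0100⟩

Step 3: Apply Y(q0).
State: -|1100⟩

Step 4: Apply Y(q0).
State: i|0100⟩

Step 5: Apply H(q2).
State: (1/√2)i|0100⟩ + (1/√2)i|0110⟩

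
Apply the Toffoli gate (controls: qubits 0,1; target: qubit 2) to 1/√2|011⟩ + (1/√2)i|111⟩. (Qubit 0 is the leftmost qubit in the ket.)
1/√2|011⟩ + (1/√2)i|110⟩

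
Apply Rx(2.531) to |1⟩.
-0.9538i|0⟩ + 0.3006|1⟩

Rx(2.531) = [[cos(θ/2), −i·sin(θ/2)], [−i·sin(θ/2), cos(θ/2)]]; θ = 2.531, cos(θ/2) ≈ 0.300576, sin(θ/2) ≈ 0.953758.
With a = amp(|0⟩) = 0 and b = amp(|1⟩) = 1:
new amp(|0⟩) = (0.300576)·a + (-0.953758i)·b = -0.9538i
new amp(|1⟩) = (-0.953758i)·a + (0.300576)·b = 0.3006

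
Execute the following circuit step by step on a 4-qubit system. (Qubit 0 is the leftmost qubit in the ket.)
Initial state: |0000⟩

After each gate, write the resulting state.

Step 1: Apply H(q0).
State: 1/√2|0000⟩ + 1/√2|1000⟩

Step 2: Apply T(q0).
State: 1/√2|0000⟩ + (1/2 + (1/2)i)|1000⟩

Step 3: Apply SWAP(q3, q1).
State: 1/√2|0000⟩ + (1/2 + (1/2)i)|1000⟩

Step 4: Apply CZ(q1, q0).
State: 1/√2|0000⟩ + (1/2 + (1/2)i)|1000⟩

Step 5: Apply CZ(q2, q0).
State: 1/√2|0000⟩ + (1/2 + (1/2)i)|1000⟩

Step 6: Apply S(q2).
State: 1/√2|0000⟩ + (1/2 + (1/2)i)|1000⟩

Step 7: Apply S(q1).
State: 1/√2|0000⟩ + (1/2 + (1/2)i)|1000⟩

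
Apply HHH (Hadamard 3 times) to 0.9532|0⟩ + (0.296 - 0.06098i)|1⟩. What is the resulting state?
(0.8833 - 0.04312i)|0⟩ + (0.4647 + 0.04312i)|1⟩

H² = I, so H^3 = H: a single Hadamard. With (a, b) = (0.9532, (0.296 - 0.06098i)), H gives ((a + b)/√2, (a − b)/√2) = ((0.8833 - 0.04312i), (0.4647 + 0.04312i)).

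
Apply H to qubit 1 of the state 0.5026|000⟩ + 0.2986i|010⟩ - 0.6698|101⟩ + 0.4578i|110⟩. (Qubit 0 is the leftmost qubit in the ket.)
(0.3554 + 0.2111i)|000⟩ + (0.3554 - 0.2111i)|010⟩ + 0.3237i|100⟩ - 0.4736|101⟩ - 0.3237i|110⟩ - 0.4736|111⟩

H on qubit 1 mixes each pair of kets that differ only in qubit 1: amplitudes (a, b) of (|…0…⟩, |…1…⟩) become ((a + b)/√2, (a − b)/√2). Kets absent from the input have amplitude 0.
(|000⟩, |010⟩): (a, b) = (0.5026, 0.2986i) → ((0.3554 + 0.2111i), (0.3554 - 0.2111i))
(|100⟩, |110⟩): (a, b) = (0, 0.4578i) → (0.3237i, -0.3237i)
(|101⟩, |111⟩): (a, b) = (-0.6698, 0) → (-0.4736, -0.4736)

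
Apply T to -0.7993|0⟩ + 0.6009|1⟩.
-0.7993|0⟩ + (0.4249 + 0.4249i)|1⟩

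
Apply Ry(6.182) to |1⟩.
-0.05057|0⟩ - 0.9987|1⟩

Ry(6.182) = [[cos(θ/2), −sin(θ/2)], [sin(θ/2), cos(θ/2)]]; θ = 6.182, cos(θ/2) ≈ -0.99872, sin(θ/2) ≈ 0.0505711.
With a = amp(|0⟩) = 0 and b = amp(|1⟩) = 1:
new amp(|0⟩) = (-0.99872)·a + (-0.0505711)·b = -0.05057
new amp(|1⟩) = (0.0505711)·a + (-0.99872)·b = -0.9987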